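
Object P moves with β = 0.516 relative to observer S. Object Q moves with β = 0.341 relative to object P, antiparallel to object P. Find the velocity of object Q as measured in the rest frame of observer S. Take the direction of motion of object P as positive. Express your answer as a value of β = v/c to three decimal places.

β = +0.212

With v = 0.516 and u' = -0.341 (in units of c),
u = (u' + v)/(1 + u'v/c²):
u = (-0.341 + 0.516) / (1 + (-0.341)·0.516) = 0.1750/0.8240 = 0.2124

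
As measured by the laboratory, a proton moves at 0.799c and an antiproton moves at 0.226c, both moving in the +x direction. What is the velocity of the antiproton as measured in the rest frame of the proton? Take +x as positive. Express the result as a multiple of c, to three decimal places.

-0.699c

β_A = 0.799, β_B = 0.226.
Transform to A's frame with the inverse velocity-addition law: u' = (u − v)/(1 − uv/c²), taking u = β_B and v = β_A.
u' = (0.226 − 0.799) / (1 − (0.799)(0.226)) = -0.5730/0.8194 = -0.6993.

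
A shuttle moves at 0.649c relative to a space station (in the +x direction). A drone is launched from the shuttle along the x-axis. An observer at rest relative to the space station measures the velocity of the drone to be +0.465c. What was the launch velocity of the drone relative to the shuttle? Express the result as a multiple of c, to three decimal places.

-0.264c

Invert the composition law: u' = (u − v)/(1 − uv/c²).
u' = (0.465 − 0.649) / (1 − (0.465)(0.649)) = -0.1840/0.6982 = -0.2635.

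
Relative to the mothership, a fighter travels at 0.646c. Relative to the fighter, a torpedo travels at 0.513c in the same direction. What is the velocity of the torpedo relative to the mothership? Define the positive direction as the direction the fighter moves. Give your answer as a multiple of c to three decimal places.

0.871c

With v = 0.646 and u' = 0.513 (in units of c),
u = (u' + v)/(1 + u'v/c²):
u = (0.513 + 0.646) / (1 + 0.513·0.646) = 1.1590/1.3314 = 0.8705
(Galilean addition would give +1.159c, exceeding c.)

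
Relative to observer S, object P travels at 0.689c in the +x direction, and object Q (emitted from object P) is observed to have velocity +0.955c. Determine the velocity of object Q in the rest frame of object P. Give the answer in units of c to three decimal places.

+0.778c

Invert the composition law: u' = (u − v)/(1 − uv/c²).
u' = (0.955 − 0.689) / (1 − (0.955)(0.689)) = 0.2660/0.3420 = 0.7778.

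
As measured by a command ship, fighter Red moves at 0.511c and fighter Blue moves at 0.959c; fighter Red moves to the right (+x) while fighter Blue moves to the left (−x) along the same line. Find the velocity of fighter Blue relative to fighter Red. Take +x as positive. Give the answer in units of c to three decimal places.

-0.987c

β_A = 0.511, β_B = -0.959.
Transform to A's frame with the inverse velocity-addition law: u' = (u − v)/(1 − uv/c²), taking u = β_B and v = β_A.
u' = (-0.959 − 0.511) / (1 − (0.511)(-0.959)) = -1.4700/1.4900 = -0.9865.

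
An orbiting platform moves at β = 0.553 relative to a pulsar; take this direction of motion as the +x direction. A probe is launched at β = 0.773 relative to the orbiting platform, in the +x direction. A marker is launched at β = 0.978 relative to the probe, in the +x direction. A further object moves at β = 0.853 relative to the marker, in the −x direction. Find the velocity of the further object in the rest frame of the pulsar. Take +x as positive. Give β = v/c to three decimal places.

β = +0.990

Apply u = (u' + v)/(1 + u'v/c²) successively, working outward toward the pulsar.
Start: velocity of the orbiting platform relative to the pulsar = 0.5530c.
Compose with the probe (u' = 0.773 in the orbiting platform frame): u_1 = (0.773 + 0.553) / (1 + 0.773·0.553) = 1.3260/1.4275 = 0.9289.
Compose with the marker (u' = 0.978 in the probe frame): u_2 = (0.978 + 0.929) / (1 + 0.978·0.929) = 1.9069/1.9085 = 0.9992.
Compose with the further object (u' = -0.853 in the marker frame): u_3 = (-0.853 + 0.999) / (1 + (-0.853)·0.999) = 0.1462/0.1477 = 0.9897.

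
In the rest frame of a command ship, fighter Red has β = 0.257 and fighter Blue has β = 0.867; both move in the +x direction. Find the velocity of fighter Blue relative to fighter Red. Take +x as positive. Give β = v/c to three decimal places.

β_A = 0.257, β_B = 0.867.
Transform to A's frame with the inverse velocity-addition law: u' = (u − v)/(1 − uv/c²), taking u = β_B and v = β_A.
u' = (0.867 − 0.257) / (1 − (0.257)(0.867)) = 0.6100/0.7772 = 0.7849.

β = +0.785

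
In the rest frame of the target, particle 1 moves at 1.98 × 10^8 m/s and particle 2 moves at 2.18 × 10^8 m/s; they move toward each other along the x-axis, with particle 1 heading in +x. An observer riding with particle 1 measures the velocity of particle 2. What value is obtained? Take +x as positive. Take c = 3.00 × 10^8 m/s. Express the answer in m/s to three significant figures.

-2.81 × 10^8 m/s

β_A = 0.660, β_B = -0.727 (dividing each by c = 3.00 × 10^8 m/s).
Transform to A's frame with the inverse velocity-addition law: u' = (u − v)/(1 − uv/c²), taking u = β_B and v = β_A.
u' = (-0.727 − 0.660) / (1 − (0.660)(-0.727)) = -1.3867/1.4796 = -0.9372.
u' = -0.9372 × 3.00 × 10^8 m/s.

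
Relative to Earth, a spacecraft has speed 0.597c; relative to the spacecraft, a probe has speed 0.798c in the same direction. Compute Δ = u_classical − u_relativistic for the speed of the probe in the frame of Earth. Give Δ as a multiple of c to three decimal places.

Galilean: u_cl = 0.798 + 0.597 = 1.3950.
Relativistic: u_rel = (0.798 + 0.597) / (1 + 0.798·0.597) = 1.3950/1.4764 = 0.9449.
Δ = 1.3950 − 0.9449 = 0.4501.
(The classical prediction exceeds c; the relativistic result does not.)

Δ = 0.450c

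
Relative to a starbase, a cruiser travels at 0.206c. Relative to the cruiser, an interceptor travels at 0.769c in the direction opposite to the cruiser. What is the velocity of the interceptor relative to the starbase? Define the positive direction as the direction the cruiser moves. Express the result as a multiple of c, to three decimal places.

With v = 0.206 and u' = -0.769 (in units of c),
u = (u' + v)/(1 + u'v/c²):
u = (-0.769 + 0.206) / (1 + (-0.769)·0.206) = -0.5630/0.8416 = -0.6690

-0.669c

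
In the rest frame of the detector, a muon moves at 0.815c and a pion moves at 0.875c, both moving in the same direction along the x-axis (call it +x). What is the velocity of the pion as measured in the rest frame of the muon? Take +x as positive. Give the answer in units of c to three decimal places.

+0.209c

β_A = 0.815, β_B = 0.875.
Transform to A's frame with the inverse velocity-addition law: u' = (u − v)/(1 − uv/c²), taking u = β_B and v = β_A.
u' = (0.875 − 0.815) / (1 − (0.815)(0.875)) = 0.0600/0.2869 = 0.2092.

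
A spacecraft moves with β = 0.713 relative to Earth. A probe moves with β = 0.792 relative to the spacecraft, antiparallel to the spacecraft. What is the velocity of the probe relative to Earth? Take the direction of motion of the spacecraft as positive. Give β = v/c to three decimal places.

β = -0.181

With v = 0.713 and u' = -0.792 (in units of c),
u = (u' + v)/(1 + u'v/c²):
u = (-0.792 + 0.713) / (1 + (-0.792)·0.713) = -0.0790/0.4353 = -0.1815
(Galilean addition would give -0.079c.)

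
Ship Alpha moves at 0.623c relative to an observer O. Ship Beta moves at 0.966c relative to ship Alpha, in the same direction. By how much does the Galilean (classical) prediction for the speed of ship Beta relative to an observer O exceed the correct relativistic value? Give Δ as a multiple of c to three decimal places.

Δ = 0.597c

Galilean: u_cl = 0.966 + 0.623 = 1.5890.
Relativistic: u_rel = (0.966 + 0.623) / (1 + 0.966·0.623) = 1.5890/1.6018 = 0.9920.
Δ = 1.5890 − 0.9920 = 0.5970.
(The classical prediction exceeds c; the relativistic result does not.)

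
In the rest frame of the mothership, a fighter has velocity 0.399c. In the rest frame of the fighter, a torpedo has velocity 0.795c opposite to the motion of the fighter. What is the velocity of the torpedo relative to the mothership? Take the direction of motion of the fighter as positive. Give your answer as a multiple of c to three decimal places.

-0.580c

With v = 0.399 and u' = -0.795 (in units of c),
u = (u' + v)/(1 + u'v/c²):
u = (-0.795 + 0.399) / (1 + (-0.795)·0.399) = -0.3960/0.6828 = -0.5800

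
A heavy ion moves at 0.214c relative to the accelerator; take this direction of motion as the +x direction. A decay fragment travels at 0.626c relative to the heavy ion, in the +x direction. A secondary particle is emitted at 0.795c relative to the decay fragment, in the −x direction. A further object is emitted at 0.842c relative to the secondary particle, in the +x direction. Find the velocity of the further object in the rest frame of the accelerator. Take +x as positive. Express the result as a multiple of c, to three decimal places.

Apply u = (u' + v)/(1 + u'v/c²) successively, working outward toward the accelerator.
Start: velocity of the heavy ion relative to the accelerator = 0.2140c.
Compose with the decay fragment (u' = 0.626 in the heavy ion frame): u_1 = (0.626 + 0.214) / (1 + 0.626·0.214) = 0.8400/1.1340 = 0.7408.
Compose with the secondary particle (u' = -0.795 in the decay fragment frame): u_2 = (-0.795 + 0.741) / (1 + (-0.795)·0.741) = -0.0542/0.4111 = -0.1319.
Compose with the further object (u' = 0.842 in the secondary particle frame): u_3 = (0.842 + (-0.132)) / (1 + 0.842·(-0.132)) = 0.7101/0.8889 = 0.7988.

+0.799c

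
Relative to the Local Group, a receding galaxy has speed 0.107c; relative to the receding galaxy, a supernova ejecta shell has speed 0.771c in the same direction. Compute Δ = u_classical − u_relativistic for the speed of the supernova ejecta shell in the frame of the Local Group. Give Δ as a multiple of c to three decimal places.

Galilean: u_cl = 0.771 + 0.107 = 0.8780.
Relativistic: u_rel = (0.771 + 0.107) / (1 + 0.771·0.107) = 0.8780/1.0825 = 0.8111.
Δ = 0.8780 − 0.8111 = 0.0669.

Δ = 0.067c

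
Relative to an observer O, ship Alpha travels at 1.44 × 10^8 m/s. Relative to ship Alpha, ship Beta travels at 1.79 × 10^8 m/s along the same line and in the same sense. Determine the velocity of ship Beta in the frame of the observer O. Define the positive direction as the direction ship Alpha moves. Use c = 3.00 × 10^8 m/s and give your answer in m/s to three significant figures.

2.51 × 10^8 m/s

In units of c (dividing by 3.00 × 10^8 m/s): v = 0.480, u' = 0.597.
u = (u' + v)/(1 + u'v/c²):
u = (0.597 + 0.480) / (1 + 0.597·0.480) = 1.0767/1.2864 = 0.8370
(Galilean addition would give +1.077c, exceeding c.)
Converting back: u = 0.8370 × 3.00 × 10^8 m/s.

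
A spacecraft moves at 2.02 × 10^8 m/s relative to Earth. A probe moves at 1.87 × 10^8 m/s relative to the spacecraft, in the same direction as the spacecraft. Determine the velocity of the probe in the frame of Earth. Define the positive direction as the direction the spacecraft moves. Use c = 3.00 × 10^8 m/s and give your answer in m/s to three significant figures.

In units of c (dividing by 3.00 × 10^8 m/s): v = 0.673, u' = 0.623.
u = (u' + v)/(1 + u'v/c²):
u = (0.623 + 0.673) / (1 + 0.623·0.673) = 1.2967/1.4197 = 0.9133
Converting back: u = 0.9133 × 3.00 × 10^8 m/s.

2.74 × 10^8 m/s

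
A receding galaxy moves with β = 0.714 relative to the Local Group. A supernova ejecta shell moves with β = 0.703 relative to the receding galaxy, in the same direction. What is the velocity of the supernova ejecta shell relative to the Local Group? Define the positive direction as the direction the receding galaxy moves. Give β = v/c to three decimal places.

β = 0.943

With v = 0.714 and u' = 0.703 (in units of c),
u = (u' + v)/(1 + u'v/c²):
u = (0.703 + 0.714) / (1 + 0.703·0.714) = 1.4170/1.5019 = 0.9434
(Galilean addition would give +1.417c, exceeding c.)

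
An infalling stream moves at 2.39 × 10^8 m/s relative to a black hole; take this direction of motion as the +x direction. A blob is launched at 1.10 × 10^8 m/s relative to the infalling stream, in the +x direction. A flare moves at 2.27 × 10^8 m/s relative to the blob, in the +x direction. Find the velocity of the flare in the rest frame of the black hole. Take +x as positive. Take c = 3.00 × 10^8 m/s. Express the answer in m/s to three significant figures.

2.96 × 10^8 m/s

Apply u = (u' + v)/(1 + u'v/c²) successively, working outward toward the black hole.
(Dividing each given speed by c = 3.00 × 10^8 m/s to work in units of c.)
Start: velocity of the infalling stream relative to the black hole = 0.7967c.
Compose with the blob (u' = 0.367 in the infalling stream frame): u_1 = (0.367 + 0.797) / (1 + 0.367·0.797) = 1.1633/1.2921 = 0.9003.
Compose with the flare (u' = 0.757 in the blob frame): u_2 = (0.757 + 0.900) / (1 + 0.757·0.900) = 1.6570/1.6813 = 0.9856.
So u = 0.9856 × 3.00 × 10^8 m/s.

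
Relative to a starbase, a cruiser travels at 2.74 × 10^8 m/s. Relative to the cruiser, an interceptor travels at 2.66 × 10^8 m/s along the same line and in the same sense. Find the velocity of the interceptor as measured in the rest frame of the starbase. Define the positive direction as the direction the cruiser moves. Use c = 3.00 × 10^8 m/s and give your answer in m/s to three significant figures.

2.98 × 10^8 m/s

In units of c (dividing by 3.00 × 10^8 m/s): v = 0.913, u' = 0.887.
u = (u' + v)/(1 + u'v/c²):
u = (0.887 + 0.913) / (1 + 0.887·0.913) = 1.8000/1.8098 = 0.9946
(Galilean addition would give +1.800c, exceeding c.)
Converting back: u = 0.9946 × 3.00 × 10^8 m/s.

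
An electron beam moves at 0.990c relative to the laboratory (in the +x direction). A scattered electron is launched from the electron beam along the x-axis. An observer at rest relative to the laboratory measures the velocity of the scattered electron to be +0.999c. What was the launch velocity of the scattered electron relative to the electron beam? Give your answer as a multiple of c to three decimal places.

Invert the composition law: u' = (u − v)/(1 − uv/c²).
u' = (0.999 − 0.990) / (1 − (0.999)(0.990)) = 0.0090/0.0110 = 0.8189.

+0.819c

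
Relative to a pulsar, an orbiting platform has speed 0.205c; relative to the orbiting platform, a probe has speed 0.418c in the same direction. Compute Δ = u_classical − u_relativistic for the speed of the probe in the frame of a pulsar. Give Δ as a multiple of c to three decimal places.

Δ = 0.049c

Galilean: u_cl = 0.418 + 0.205 = 0.6230.
Relativistic: u_rel = (0.418 + 0.205) / (1 + 0.418·0.205) = 0.6230/1.0857 = 0.5738.
Δ = 0.6230 − 0.5738 = 0.0492.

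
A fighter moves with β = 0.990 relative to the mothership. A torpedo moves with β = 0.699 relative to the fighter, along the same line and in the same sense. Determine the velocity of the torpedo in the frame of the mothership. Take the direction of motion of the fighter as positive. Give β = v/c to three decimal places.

With v = 0.990 and u' = 0.699 (in units of c),
u = (u' + v)/(1 + u'v/c²):
u = (0.699 + 0.990) / (1 + 0.699·0.990) = 1.6890/1.6920 = 0.9982
(Galilean addition would give +1.689c, exceeding c.)

β = 0.998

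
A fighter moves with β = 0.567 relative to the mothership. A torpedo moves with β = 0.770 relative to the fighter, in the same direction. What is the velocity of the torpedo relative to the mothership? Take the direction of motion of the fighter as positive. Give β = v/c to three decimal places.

With v = 0.567 and u' = 0.770 (in units of c),
u = (u' + v)/(1 + u'v/c²):
u = (0.770 + 0.567) / (1 + 0.770·0.567) = 1.3370/1.4366 = 0.9307
(Galilean addition would give +1.337c, exceeding c.)

β = 0.931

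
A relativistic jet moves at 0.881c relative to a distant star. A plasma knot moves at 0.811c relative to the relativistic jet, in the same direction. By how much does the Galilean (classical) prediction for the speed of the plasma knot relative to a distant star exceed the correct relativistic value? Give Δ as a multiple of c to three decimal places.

Δ = 0.705c

Galilean: u_cl = 0.811 + 0.881 = 1.6920.
Relativistic: u_rel = (0.811 + 0.881) / (1 + 0.811·0.881) = 1.6920/1.7145 = 0.9869.
Δ = 1.6920 − 0.9869 = 0.7051.
(The classical prediction exceeds c; the relativistic result does not.)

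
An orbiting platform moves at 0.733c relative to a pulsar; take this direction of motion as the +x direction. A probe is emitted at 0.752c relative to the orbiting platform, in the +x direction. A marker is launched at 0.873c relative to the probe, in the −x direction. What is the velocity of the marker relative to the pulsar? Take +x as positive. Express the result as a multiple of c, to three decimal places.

Apply u = (u' + v)/(1 + u'v/c²) successively, working outward toward the pulsar.
Start: velocity of the orbiting platform relative to the pulsar = 0.7330c.
Compose with the probe (u' = 0.752 in the orbiting platform frame): u_1 = (0.752 + 0.733) / (1 + 0.752·0.733) = 1.4850/1.5512 = 0.9573.
Compose with the marker (u' = -0.873 in the probe frame): u_2 = (-0.873 + 0.957) / (1 + (-0.873)·0.957) = 0.0843/0.1643 = 0.5133.

+0.513c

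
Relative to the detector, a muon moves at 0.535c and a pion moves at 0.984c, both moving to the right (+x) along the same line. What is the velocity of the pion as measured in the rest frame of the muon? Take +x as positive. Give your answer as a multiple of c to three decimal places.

β_A = 0.535, β_B = 0.984.
Transform to A's frame with the inverse velocity-addition law: u' = (u − v)/(1 − uv/c²), taking u = β_B and v = β_A.
u' = (0.984 − 0.535) / (1 − (0.535)(0.984)) = 0.4490/0.4736 = 0.9481.

+0.948c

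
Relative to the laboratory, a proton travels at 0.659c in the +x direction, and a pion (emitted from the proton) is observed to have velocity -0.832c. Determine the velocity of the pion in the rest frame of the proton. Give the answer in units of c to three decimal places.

-0.963c

Invert the composition law: u' = (u − v)/(1 − uv/c²).
u' = (-0.832 − 0.659) / (1 − (-0.832)(0.659)) = -1.4910/1.5483 = -0.9630.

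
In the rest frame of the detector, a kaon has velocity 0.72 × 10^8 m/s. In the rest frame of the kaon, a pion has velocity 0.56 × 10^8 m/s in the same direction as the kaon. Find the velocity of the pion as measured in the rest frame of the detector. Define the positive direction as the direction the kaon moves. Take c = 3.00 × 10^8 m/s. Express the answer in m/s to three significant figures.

In units of c (dividing by 3.00 × 10^8 m/s): v = 0.240, u' = 0.187.
u = (u' + v)/(1 + u'v/c²):
u = (0.187 + 0.240) / (1 + 0.187·0.240) = 0.4267/1.0448 = 0.4084
(Galilean addition would give +0.427c.)
Converting back: u = 0.4084 × 3.00 × 10^8 m/s.

1.23 × 10^8 m/s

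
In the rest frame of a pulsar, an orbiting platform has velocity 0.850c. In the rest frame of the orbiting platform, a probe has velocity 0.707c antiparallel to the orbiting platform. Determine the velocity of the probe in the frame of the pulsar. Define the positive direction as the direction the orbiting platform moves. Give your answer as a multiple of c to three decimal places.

With v = 0.850 and u' = -0.707 (in units of c),
u = (u' + v)/(1 + u'v/c²):
u = (-0.707 + 0.850) / (1 + (-0.707)·0.850) = 0.1430/0.3991 = 0.3584

+0.358c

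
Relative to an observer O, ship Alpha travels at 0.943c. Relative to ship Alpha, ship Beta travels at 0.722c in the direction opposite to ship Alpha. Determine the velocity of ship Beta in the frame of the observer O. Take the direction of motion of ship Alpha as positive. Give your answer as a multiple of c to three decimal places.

With v = 0.943 and u' = -0.722 (in units of c),
u = (u' + v)/(1 + u'v/c²):
u = (-0.722 + 0.943) / (1 + (-0.722)·0.943) = 0.2210/0.3192 = 0.6925

+0.692c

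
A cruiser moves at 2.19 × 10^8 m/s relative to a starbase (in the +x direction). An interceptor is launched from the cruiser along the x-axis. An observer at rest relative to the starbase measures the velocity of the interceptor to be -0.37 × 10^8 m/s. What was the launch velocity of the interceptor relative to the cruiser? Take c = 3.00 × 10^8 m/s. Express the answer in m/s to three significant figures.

-2.35 × 10^8 m/s

v = 0.730c, u = -0.123c.
Invert the composition law: u' = (u − v)/(1 − uv/c²).
u' = (-0.123 − 0.730) / (1 − (-0.123)(0.730)) = -0.8533/1.0900 = -0.7829.
u' = -0.7829 × 3.00 × 10^8 m/s.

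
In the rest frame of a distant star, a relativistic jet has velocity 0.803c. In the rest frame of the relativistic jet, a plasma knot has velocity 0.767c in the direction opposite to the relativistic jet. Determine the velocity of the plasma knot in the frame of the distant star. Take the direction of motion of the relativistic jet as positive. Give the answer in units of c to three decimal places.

With v = 0.803 and u' = -0.767 (in units of c),
u = (u' + v)/(1 + u'v/c²):
u = (-0.767 + 0.803) / (1 + (-0.767)·0.803) = 0.0360/0.3841 = 0.0937

+0.094c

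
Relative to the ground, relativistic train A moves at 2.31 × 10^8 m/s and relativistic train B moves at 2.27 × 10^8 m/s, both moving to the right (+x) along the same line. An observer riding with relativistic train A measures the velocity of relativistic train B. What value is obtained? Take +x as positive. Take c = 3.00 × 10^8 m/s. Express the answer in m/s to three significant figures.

-9.58 × 10^6 m/s

β_A = 0.770, β_B = 0.757 (dividing each by c = 3.00 × 10^8 m/s).
Transform to A's frame with the inverse velocity-addition law: u' = (u − v)/(1 − uv/c²), taking u = β_B and v = β_A.
u' = (0.757 − 0.770) / (1 − (0.770)(0.757)) = -0.0133/0.4174 = -0.0319.
u' = -0.0319 × 3.00 × 10^8 m/s.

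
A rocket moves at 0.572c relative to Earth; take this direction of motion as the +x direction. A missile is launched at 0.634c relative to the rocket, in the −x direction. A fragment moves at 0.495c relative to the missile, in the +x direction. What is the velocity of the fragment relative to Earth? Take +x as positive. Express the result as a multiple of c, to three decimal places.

Apply u = (u' + v)/(1 + u'v/c²) successively, working outward toward Earth.
Start: velocity of the rocket relative to Earth = 0.5720c.
Compose with the missile (u' = -0.634 in the rocket frame): u_1 = (-0.634 + 0.572) / (1 + (-0.634)·0.572) = -0.0620/0.6374 = -0.0973.
Compose with the fragment (u' = 0.495 in the missile frame): u_2 = (0.495 + (-0.097)) / (1 + 0.495·(-0.097)) = 0.3977/0.9518 = 0.4178.

+0.418c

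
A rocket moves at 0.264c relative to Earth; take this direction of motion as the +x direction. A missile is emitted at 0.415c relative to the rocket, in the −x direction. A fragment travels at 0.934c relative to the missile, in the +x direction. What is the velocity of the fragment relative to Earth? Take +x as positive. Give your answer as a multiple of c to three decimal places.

Apply u = (u' + v)/(1 + u'v/c²) successively, working outward toward Earth.
Start: velocity of the rocket relative to Earth = 0.2640c.
Compose with the missile (u' = -0.415 in the rocket frame): u_1 = (-0.415 + 0.264) / (1 + (-0.415)·0.264) = -0.1510/0.8904 = -0.1696.
Compose with the fragment (u' = 0.934 in the missile frame): u_2 = (0.934 + (-0.170)) / (1 + 0.934·(-0.170)) = 0.7644/0.8416 = 0.9083.

+0.908c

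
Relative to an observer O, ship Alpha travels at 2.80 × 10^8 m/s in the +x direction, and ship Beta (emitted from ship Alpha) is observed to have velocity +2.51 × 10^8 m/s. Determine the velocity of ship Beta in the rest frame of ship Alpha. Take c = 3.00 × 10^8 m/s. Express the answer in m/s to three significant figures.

v = 0.933c, u = 0.837c.
Invert the composition law: u' = (u − v)/(1 − uv/c²).
u' = (0.837 − 0.933) / (1 − (0.837)(0.933)) = -0.0967/0.2191 = -0.4412.
u' = -0.4412 × 3.00 × 10^8 m/s.

-1.32 × 10^8 m/s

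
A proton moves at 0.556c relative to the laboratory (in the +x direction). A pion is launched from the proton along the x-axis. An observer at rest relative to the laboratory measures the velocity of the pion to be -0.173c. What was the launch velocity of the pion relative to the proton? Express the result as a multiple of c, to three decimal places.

-0.665c

Invert the composition law: u' = (u − v)/(1 − uv/c²).
u' = (-0.173 − 0.556) / (1 − (-0.173)(0.556)) = -0.7290/1.0962 = -0.6650.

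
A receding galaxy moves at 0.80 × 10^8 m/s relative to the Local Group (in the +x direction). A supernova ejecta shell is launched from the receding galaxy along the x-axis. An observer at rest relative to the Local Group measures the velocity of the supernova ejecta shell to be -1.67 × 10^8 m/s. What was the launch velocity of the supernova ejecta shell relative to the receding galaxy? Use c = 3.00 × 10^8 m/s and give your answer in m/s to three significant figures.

-2.15 × 10^8 m/s

v = 0.267c, u = -0.557c.
Invert the composition law: u' = (u − v)/(1 − uv/c²).
u' = (-0.557 − 0.267) / (1 − (-0.557)(0.267)) = -0.8233/1.1484 = -0.7169.
u' = -0.7169 × 3.00 × 10^8 m/s.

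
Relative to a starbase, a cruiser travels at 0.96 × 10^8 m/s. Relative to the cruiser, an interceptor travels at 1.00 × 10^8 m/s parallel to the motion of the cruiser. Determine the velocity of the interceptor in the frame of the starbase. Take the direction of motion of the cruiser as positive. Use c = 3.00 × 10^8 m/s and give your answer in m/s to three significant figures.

In units of c (dividing by 3.00 × 10^8 m/s): v = 0.320, u' = 0.333.
u = (u' + v)/(1 + u'v/c²):
u = (0.333 + 0.320) / (1 + 0.333·0.320) = 0.6533/1.1067 = 0.5904
Converting back: u = 0.5904 × 3.00 × 10^8 m/s.

1.77 × 10^8 m/s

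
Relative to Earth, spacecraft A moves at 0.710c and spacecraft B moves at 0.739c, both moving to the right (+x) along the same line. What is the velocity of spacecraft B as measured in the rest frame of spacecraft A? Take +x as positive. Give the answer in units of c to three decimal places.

β_A = 0.710, β_B = 0.739.
Transform to A's frame with the inverse velocity-addition law: u' = (u − v)/(1 − uv/c²), taking u = β_B and v = β_A.
u' = (0.739 − 0.710) / (1 − (0.710)(0.739)) = 0.0290/0.4753 = 0.0610.

+0.061c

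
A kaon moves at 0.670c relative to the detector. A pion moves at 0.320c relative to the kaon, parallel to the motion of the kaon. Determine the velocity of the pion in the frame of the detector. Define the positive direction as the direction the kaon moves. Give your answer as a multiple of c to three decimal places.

0.815c

With v = 0.670 and u' = 0.320 (in units of c),
u = (u' + v)/(1 + u'v/c²):
u = (0.320 + 0.670) / (1 + 0.320·0.670) = 0.9900/1.2144 = 0.8152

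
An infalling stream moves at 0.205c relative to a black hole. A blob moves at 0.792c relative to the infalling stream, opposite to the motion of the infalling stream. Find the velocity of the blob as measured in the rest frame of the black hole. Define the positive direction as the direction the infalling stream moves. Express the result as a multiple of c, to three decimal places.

-0.701c

With v = 0.205 and u' = -0.792 (in units of c),
u = (u' + v)/(1 + u'v/c²):
u = (-0.792 + 0.205) / (1 + (-0.792)·0.205) = -0.5870/0.8376 = -0.7008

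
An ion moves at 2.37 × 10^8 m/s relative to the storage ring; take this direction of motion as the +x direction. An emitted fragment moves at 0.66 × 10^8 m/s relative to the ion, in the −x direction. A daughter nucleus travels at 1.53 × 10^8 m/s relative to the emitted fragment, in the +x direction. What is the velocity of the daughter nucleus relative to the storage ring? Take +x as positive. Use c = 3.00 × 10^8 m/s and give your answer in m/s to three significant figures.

+2.66 × 10^8 m/s

Apply u = (u' + v)/(1 + u'v/c²) successively, working outward toward the storage ring.
(Dividing each given speed by c = 3.00 × 10^8 m/s to work in units of c.)
Start: velocity of the ion relative to the storage ring = 0.7900c.
Compose with the emitted fragment (u' = -0.220 in the ion frame): u_1 = (-0.220 + 0.790) / (1 + (-0.220)·0.790) = 0.5700/0.8262 = 0.6899.
Compose with the daughter nucleus (u' = 0.510 in the emitted fragment frame): u_2 = (0.510 + 0.690) / (1 + 0.510·0.690) = 1.1999/1.3519 = 0.8876.
So u = 0.8876 × 3.00 × 10^8 m/s.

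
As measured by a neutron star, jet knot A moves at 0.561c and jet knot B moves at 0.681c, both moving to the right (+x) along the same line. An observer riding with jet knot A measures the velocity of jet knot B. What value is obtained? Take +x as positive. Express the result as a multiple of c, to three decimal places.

+0.194c

β_A = 0.561, β_B = 0.681.
Transform to A's frame with the inverse velocity-addition law: u' = (u − v)/(1 − uv/c²), taking u = β_B and v = β_A.
u' = (0.681 − 0.561) / (1 − (0.561)(0.681)) = 0.1200/0.6180 = 0.1942.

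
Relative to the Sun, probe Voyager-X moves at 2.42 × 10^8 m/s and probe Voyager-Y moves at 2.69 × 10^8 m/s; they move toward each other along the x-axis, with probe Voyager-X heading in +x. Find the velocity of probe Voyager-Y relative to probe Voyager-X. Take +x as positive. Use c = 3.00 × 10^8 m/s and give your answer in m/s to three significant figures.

β_A = 0.807, β_B = -0.897 (dividing each by c = 3.00 × 10^8 m/s).
Transform to A's frame with the inverse velocity-addition law: u' = (u − v)/(1 − uv/c²), taking u = β_B and v = β_A.
u' = (-0.897 − 0.807) / (1 − (0.807)(-0.897)) = -1.7033/1.7233 = -0.9884.
u' = -0.9884 × 3.00 × 10^8 m/s.

-2.97 × 10^8 m/s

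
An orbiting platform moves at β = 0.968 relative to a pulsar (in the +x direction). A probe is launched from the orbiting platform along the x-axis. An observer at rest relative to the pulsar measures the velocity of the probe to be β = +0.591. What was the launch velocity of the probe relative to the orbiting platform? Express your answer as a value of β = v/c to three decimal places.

Invert the composition law: u' = (u − v)/(1 − uv/c²).
u' = (0.591 − 0.968) / (1 − (0.591)(0.968)) = -0.3770/0.4279 = -0.8810.

β = -0.881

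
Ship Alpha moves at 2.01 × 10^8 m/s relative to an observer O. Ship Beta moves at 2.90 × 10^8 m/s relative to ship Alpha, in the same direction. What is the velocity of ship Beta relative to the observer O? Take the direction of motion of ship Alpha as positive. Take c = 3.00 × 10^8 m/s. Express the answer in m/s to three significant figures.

In units of c (dividing by 3.00 × 10^8 m/s): v = 0.670, u' = 0.967.
u = (u' + v)/(1 + u'v/c²):
u = (0.967 + 0.670) / (1 + 0.967·0.670) = 1.6367/1.6477 = 0.9933
Converting back: u = 0.9933 × 3.00 × 10^8 m/s.

2.98 × 10^8 m/s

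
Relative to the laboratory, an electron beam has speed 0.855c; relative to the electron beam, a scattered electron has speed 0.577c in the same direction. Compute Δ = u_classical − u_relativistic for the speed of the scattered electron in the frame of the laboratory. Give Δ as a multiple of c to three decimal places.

Δ = 0.473c

Galilean: u_cl = 0.577 + 0.855 = 1.4320.
Relativistic: u_rel = (0.577 + 0.855) / (1 + 0.577·0.855) = 1.4320/1.4933 = 0.9589.
Δ = 1.4320 − 0.9589 = 0.4731.
(The classical prediction exceeds c; the relativistic result does not.)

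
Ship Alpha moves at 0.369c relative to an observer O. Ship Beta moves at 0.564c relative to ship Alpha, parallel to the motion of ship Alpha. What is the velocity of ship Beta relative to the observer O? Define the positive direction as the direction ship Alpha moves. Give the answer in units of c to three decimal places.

0.772c

With v = 0.369 and u' = 0.564 (in units of c),
u = (u' + v)/(1 + u'v/c²):
u = (0.564 + 0.369) / (1 + 0.564·0.369) = 0.9330/1.2081 = 0.7723
(Galilean addition would give +0.933c.)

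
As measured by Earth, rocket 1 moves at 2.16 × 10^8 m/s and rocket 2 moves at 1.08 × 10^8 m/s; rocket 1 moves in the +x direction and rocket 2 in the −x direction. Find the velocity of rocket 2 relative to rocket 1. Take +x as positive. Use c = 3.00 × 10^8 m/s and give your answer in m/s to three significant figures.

-2.57 × 10^8 m/s

β_A = 0.720, β_B = -0.360 (dividing each by c = 3.00 × 10^8 m/s).
Transform to A's frame with the inverse velocity-addition law: u' = (u − v)/(1 − uv/c²), taking u = β_B and v = β_A.
u' = (-0.360 − 0.720) / (1 − (0.720)(-0.360)) = -1.0800/1.2592 = -0.8577.
u' = -0.8577 × 3.00 × 10^8 m/s.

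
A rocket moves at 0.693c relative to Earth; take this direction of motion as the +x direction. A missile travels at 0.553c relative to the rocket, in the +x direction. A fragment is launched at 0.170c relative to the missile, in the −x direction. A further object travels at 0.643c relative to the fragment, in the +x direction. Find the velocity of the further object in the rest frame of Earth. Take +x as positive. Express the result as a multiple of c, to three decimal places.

Apply u = (u' + v)/(1 + u'v/c²) successively, working outward toward Earth.
Start: velocity of the rocket relative to Earth = 0.6930c.
Compose with the missile (u' = 0.553 in the rocket frame): u_1 = (0.553 + 0.693) / (1 + 0.553·0.693) = 1.2460/1.3832 = 0.9008.
Compose with the fragment (u' = -0.170 in the missile frame): u_2 = (-0.170 + 0.901) / (1 + (-0.170)·0.901) = 0.7308/0.8469 = 0.8629.
Compose with the further object (u' = 0.643 in the fragment frame): u_3 = (0.643 + 0.863) / (1 + 0.643·0.863) = 1.5059/1.5549 = 0.9685.

+0.969c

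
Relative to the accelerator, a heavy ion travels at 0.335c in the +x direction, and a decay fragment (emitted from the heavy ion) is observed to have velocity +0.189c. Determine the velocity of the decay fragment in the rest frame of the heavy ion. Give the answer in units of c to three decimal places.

Invert the composition law: u' = (u − v)/(1 − uv/c²).
u' = (0.189 − 0.335) / (1 − (0.189)(0.335)) = -0.1460/0.9367 = -0.1559.

-0.156c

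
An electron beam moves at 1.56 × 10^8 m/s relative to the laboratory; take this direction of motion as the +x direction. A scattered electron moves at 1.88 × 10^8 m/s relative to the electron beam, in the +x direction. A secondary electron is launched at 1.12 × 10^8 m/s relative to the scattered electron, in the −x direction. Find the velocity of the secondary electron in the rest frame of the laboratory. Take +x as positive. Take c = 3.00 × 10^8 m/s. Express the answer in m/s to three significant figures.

Apply u = (u' + v)/(1 + u'v/c²) successively, working outward toward the laboratory.
(Dividing each given speed by c = 3.00 × 10^8 m/s to work in units of c.)
Start: velocity of the electron beam relative to the laboratory = 0.5200c.
Compose with the scattered electron (u' = 0.627 in the electron beam frame): u_1 = (0.627 + 0.520) / (1 + 0.627·0.520) = 1.1467/1.3259 = 0.8648.
Compose with the secondary electron (u' = -0.373 in the scattered electron frame): u_2 = (-0.373 + 0.865) / (1 + (-0.373)·0.865) = 0.4915/0.6771 = 0.7259.
So u = 0.7259 × 3.00 × 10^8 m/s.

+2.18 × 10^8 m/s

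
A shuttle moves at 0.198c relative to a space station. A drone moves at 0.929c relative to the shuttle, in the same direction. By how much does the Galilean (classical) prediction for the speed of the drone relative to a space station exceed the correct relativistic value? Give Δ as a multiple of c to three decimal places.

Δ = 0.175c

Galilean: u_cl = 0.929 + 0.198 = 1.1270.
Relativistic: u_rel = (0.929 + 0.198) / (1 + 0.929·0.198) = 1.1270/1.1839 = 0.9519.
Δ = 1.1270 − 0.9519 = 0.1751.
(The classical prediction exceeds c; the relativistic result does not.)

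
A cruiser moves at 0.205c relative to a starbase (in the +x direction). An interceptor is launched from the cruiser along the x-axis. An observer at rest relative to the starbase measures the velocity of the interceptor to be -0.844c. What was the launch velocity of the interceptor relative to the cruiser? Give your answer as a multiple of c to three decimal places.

Invert the composition law: u' = (u − v)/(1 − uv/c²).
u' = (-0.844 − 0.205) / (1 − (-0.844)(0.205)) = -1.0490/1.1730 = -0.8943.

-0.894c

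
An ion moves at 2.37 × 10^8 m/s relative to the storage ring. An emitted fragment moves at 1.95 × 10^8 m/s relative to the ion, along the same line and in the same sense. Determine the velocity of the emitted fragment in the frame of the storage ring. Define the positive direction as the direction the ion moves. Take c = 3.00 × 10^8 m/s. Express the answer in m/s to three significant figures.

In units of c (dividing by 3.00 × 10^8 m/s): v = 0.790, u' = 0.650.
u = (u' + v)/(1 + u'v/c²):
u = (0.650 + 0.790) / (1 + 0.650·0.790) = 1.4400/1.5135 = 0.9514
(Galilean addition would give +1.440c, exceeding c.)
Converting back: u = 0.9514 × 3.00 × 10^8 m/s.

2.85 × 10^8 m/s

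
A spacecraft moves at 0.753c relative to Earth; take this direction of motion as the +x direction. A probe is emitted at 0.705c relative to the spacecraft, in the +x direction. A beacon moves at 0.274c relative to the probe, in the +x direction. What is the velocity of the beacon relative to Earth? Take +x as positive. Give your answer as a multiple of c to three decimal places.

Apply u = (u' + v)/(1 + u'v/c²) successively, working outward toward Earth.
Start: velocity of the spacecraft relative to Earth = 0.7530c.
Compose with the probe (u' = 0.705 in the spacecraft frame): u_1 = (0.705 + 0.753) / (1 + 0.705·0.753) = 1.4580/1.5309 = 0.9524.
Compose with the beacon (u' = 0.274 in the probe frame): u_2 = (0.274 + 0.952) / (1 + 0.274·0.952) = 1.2264/1.2610 = 0.9726.

0.973c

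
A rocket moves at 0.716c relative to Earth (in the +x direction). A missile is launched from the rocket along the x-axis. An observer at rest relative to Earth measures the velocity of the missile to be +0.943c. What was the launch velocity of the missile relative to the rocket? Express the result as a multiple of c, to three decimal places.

+0.699c

Invert the composition law: u' = (u − v)/(1 − uv/c²).
u' = (0.943 − 0.716) / (1 − (0.943)(0.716)) = 0.2270/0.3248 = 0.6989.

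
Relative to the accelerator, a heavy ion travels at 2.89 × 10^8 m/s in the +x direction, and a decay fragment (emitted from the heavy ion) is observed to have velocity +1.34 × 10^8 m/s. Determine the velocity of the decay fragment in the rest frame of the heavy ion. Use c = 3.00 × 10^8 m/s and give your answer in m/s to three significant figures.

v = 0.963c, u = 0.447c.
Invert the composition law: u' = (u − v)/(1 − uv/c²).
u' = (0.447 − 0.963) / (1 − (0.447)(0.963)) = -0.5167/0.5697 = -0.9069.
u' = -0.9069 × 3.00 × 10^8 m/s.

-2.72 × 10^8 m/s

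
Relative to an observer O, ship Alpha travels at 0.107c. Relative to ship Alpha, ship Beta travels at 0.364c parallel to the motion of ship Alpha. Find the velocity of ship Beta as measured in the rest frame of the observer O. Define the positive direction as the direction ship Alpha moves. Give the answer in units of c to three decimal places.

With v = 0.107 and u' = 0.364 (in units of c),
u = (u' + v)/(1 + u'v/c²):
u = (0.364 + 0.107) / (1 + 0.364·0.107) = 0.4710/1.0389 = 0.4533

0.453c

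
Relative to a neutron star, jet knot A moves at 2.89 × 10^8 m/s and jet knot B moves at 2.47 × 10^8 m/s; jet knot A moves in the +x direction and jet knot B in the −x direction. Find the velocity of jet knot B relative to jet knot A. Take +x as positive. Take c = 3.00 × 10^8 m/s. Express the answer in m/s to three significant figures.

β_A = 0.963, β_B = -0.823 (dividing each by c = 3.00 × 10^8 m/s).
Transform to A's frame with the inverse velocity-addition law: u' = (u − v)/(1 − uv/c²), taking u = β_B and v = β_A.
u' = (-0.823 − 0.963) / (1 − (0.963)(-0.823)) = -1.7867/1.7931 = -0.9964.
u' = -0.9964 × 3.00 × 10^8 m/s.

-2.99 × 10^8 m/s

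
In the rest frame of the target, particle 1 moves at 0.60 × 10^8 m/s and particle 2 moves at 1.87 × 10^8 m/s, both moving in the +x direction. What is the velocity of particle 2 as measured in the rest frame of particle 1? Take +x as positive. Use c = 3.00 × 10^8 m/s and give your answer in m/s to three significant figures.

+1.45 × 10^8 m/s

β_A = 0.200, β_B = 0.623 (dividing each by c = 3.00 × 10^8 m/s).
Transform to A's frame with the inverse velocity-addition law: u' = (u − v)/(1 − uv/c²), taking u = β_B and v = β_A.
u' = (0.623 − 0.200) / (1 − (0.200)(0.623)) = 0.4233/0.8753 = 0.4836.
u' = 0.4836 × 3.00 × 10^8 m/s.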